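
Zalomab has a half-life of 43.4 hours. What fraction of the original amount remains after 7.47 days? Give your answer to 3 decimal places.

0.057

7.47 days = 179.28 hours.
n = 179.28/43.4 ≈ 4.1309 half-lives.
Fraction remaining = (1/2)^4.1309 ≈ 0.05708.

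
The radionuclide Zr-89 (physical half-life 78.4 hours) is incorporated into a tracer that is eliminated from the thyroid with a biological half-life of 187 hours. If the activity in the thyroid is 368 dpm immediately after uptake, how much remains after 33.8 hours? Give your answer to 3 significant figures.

241 dpm

1/t_eff = 1/t_phys + 1/t_biol = 1/78.4 + 1/187 = 0.018103 per hour.
t_eff = 78.4 × 187 / (78.4 + 187) ≈ 55.24 hours.
Remaining = 368 × (1/2)^(33.8/55.24) = 368 × (1/2)^0.61187 ≈ 240.8 dpm.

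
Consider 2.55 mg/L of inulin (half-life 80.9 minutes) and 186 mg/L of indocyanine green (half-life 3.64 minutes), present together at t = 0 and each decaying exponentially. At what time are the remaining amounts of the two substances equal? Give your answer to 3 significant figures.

Set 2.55·(1/2)^(t/80.9) = 186·(1/2)^(t/3.64).
Taking log₂: log₂(2.55/186) = t·(1/80.9 − 1/3.64).
log₂(0.01371) = -6.1887; 1/80.9 − 1/3.64 = -0.26236.
t = -6.1887 / -0.26236 ≈ 23.588 minutes.

23.6 minutes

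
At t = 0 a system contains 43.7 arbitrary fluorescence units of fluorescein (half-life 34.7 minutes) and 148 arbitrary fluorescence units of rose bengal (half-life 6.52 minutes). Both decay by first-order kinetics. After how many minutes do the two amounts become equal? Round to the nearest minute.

14 minutes

Set 43.7·(1/2)^(t/34.7) = 148·(1/2)^(t/6.52).
Taking log₂: log₂(43.7/148) = t·(1/34.7 − 1/6.52).
log₂(0.29527) = -1.7599; 1/34.7 − 1/6.52 = -0.12456.
t = -1.7599 / -0.12456 ≈ 14.129 minutes.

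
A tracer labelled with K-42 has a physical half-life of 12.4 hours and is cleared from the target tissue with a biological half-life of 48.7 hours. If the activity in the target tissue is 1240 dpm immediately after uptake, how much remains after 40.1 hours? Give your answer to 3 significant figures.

1/t_eff = 1/t_phys + 1/t_biol = 1/12.4 + 1/48.7 = 0.10118 per hour.
t_eff = 12.4 × 48.7 / (12.4 + 48.7) ≈ 9.8835 hours.
Remaining = 1240 × (1/2)^(40.1/9.8835) = 1240 × (1/2)^4.0573 ≈ 74.483 dpm.

74.5 dpm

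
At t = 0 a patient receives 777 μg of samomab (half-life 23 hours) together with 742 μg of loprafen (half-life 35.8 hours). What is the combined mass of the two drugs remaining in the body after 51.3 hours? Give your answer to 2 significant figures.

samomab: 777 × (1/2)^(51.3/23) = 777 × (1/2)^2.2304 ≈ 165.57 μg.
loprafen: 742 × (1/2)^(51.3/35.8) = 742 × (1/2)^1.433 ≈ 274.81 μg.
Total = 165.57 + 274.81 ≈ 440.39 μg.

440 μg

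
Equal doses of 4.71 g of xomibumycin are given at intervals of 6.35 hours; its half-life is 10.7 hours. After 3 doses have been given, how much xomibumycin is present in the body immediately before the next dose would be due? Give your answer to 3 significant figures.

6.56 g

The 3 doses were given 19.05, 12.7, 6.35 hours ago.
Total = 4.71·(1/2)^(19.05/10.7) + 4.71·(1/2)^(12.7/10.7) + 4.71·(1/2)^(6.35/10.7)
      = 1.3711 + 2.0688 + 3.1216 ≈ 6.5615 g.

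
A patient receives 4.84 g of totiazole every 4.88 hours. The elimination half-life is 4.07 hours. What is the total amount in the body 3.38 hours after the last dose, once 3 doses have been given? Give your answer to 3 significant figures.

4.42 g

The 3 doses were given 13.14, 8.26, 3.38 hours ago.
Total = 4.84·(1/2)^(13.14/4.07) + 4.84·(1/2)^(8.26/4.07) + 4.84·(1/2)^(3.38/4.07)
      = 0.51638 + 1.1855 + 2.7218 ≈ 4.4237 g.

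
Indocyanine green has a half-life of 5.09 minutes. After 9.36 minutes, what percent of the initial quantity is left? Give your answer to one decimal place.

28.0%

n = 9.36/5.09 ≈ 1.8389 half-lives.
Fraction remaining = (1/2)^1.8389 ≈ 0.27953, i.e. 27.953%.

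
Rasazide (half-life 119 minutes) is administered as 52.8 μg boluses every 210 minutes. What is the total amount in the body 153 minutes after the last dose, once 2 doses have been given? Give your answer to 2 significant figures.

The 2 doses were given 363, 153 minutes ago.
Total = 52.8·(1/2)^(363/119) + 52.8·(1/2)^(153/119)
      = 6.3733 + 21.657 ≈ 28.03 μg.

28 μg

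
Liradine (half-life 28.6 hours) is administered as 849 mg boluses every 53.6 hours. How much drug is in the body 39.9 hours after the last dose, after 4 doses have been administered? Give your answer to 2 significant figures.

440 mg

The 4 doses were given 200.7, 147.1, 93.5, 39.9 hours ago.
Total = 849·(1/2)^(200.7/28.6) + 849·(1/2)^(147.1/28.6) + 849·(1/2)^(93.5/28.6) + 849·(1/2)^(39.9/28.6)
      = 6.5529 + 24.022 + 88.058 + 322.8 ≈ 441.44 mg.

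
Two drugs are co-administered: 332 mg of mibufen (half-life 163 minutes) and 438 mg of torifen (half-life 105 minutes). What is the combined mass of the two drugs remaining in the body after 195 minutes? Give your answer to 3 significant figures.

mibufen: 332 × (1/2)^(195/163) = 332 × (1/2)^1.1963 ≈ 144.88 mg.
torifen: 438 × (1/2)^(195/105) = 438 × (1/2)^1.8571 ≈ 120.9 mg.
Total = 144.88 + 120.9 ≈ 265.78 mg.

266 mg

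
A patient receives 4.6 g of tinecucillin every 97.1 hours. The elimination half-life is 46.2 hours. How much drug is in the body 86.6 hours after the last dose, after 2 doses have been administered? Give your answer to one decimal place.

1.5 g

The 2 doses were given 183.7, 86.6 hours ago.
Total = 4.6·(1/2)^(183.7/46.2) + 4.6·(1/2)^(86.6/46.2)
      = 0.29228 + 1.2546 ≈ 1.5468 g.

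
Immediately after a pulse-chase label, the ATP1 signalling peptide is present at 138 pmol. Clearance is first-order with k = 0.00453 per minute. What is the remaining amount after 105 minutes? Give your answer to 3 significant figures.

85.8 pmol

t½ = ln 2 / k = 0.69315 / 0.00453 ≈ 153.01 minutes.
Number of half-lives: n = 105/153.01 ≈ 0.68622.
Remaining = 138 × (1/2)^0.68622 = 138 × 0.62148 ≈ 85.764 pmol.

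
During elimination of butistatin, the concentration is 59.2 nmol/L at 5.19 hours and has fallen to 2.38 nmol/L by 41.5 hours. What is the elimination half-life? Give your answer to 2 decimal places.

Over Δt = 41.5 − 5.19 = 36.31 hours, the level fell by a factor of 59.2/2.38 ≈ 24.874.
n = log₂(24.874) ≈ 4.6366 half-lives, so t½ = 36.31/4.6366 ≈ 7.8312 hours.

7.83 hours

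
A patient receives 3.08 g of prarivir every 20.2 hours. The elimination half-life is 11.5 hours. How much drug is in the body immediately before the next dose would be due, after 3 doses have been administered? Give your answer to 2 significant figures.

The 3 doses were given 60.6, 40.4, 20.2 hours ago.
Total = 3.08·(1/2)^(60.6/11.5) + 3.08·(1/2)^(40.4/11.5) + 3.08·(1/2)^(20.2/11.5)
      = 0.079846 + 0.26979 + 0.91156 ≈ 1.2612 g.

1.3 g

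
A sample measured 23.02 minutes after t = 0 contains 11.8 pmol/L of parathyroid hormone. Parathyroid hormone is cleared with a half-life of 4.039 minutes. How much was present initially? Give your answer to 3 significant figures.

613 pmol/L

Number of half-lives elapsed: n = 23.02/4.039 ≈ 5.6994.
A₀ = A × 2^n = 11.8 × 2^5.6994 = 11.8 × 51.964 ≈ 613.17 pmol/L.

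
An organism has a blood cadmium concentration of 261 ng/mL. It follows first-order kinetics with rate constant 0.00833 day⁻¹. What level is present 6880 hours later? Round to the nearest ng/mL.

24 ng/mL

t½ = ln 2 / k = 0.69315 / 0.00833 ≈ 83.211 days.
Convert the elapsed time: 6880 hours = 286.667 days.
Number of half-lives: n = 286.667/83.211 ≈ 3.4451.
Remaining = 261 × (1/2)^3.4451 = 261 × 0.091819 ≈ 23.965 ng/mL.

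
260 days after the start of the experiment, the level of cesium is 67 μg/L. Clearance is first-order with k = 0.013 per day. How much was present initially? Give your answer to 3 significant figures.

1970 μg/L

t½ = ln 2 / k = 0.69315 / 0.013 ≈ 53.319 days.
Number of half-lives elapsed: n = 260/53.319 ≈ 4.8763.
A₀ = A × 2^n = 67 × 2^4.8763 = 67 × 29.371 ≈ 1967.8 μg/L.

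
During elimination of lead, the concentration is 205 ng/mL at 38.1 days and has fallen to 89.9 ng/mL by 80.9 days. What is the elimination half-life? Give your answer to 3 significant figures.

36.0 days

Over Δt = 80.9 − 38.1 = 42.8 days, the level fell by a factor of 205/89.9 ≈ 2.2803.
n = log₂(2.2803) ≈ 1.1892 half-lives, so t½ = 42.8/1.1892 ≈ 35.99 days.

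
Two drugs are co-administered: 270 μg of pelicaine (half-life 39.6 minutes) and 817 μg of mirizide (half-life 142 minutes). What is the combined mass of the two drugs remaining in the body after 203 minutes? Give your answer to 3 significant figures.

311 μg

pelicaine: 270 × (1/2)^(203/39.6) = 270 × (1/2)^5.1263 ≈ 7.7305 μg.
mirizide: 817 × (1/2)^(203/142) = 817 × (1/2)^1.4296 ≈ 303.3 μg.
Total = 7.7305 + 303.3 ≈ 311.03 μg.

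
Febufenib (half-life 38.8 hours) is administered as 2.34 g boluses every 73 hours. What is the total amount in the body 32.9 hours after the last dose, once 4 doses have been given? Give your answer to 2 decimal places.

1.77 g

The 4 doses were given 251.9, 178.9, 105.9, 32.9 hours ago.
Total = 2.34·(1/2)^(251.9/38.8) + 2.34·(1/2)^(178.9/38.8) + 2.34·(1/2)^(105.9/38.8) + 2.34·(1/2)^(32.9/38.8)
      = 0.025993 + 0.095768 + 0.35285 + 1.3001 ≈ 1.7747 g.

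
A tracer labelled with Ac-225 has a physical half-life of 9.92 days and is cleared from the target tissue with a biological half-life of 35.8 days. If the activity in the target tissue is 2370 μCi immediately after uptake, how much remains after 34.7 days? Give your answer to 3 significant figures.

1/t_eff = 1/t_phys + 1/t_biol = 1/9.92 + 1/35.8 = 0.12874 per day.
t_eff = 9.92 × 35.8 / (9.92 + 35.8) ≈ 7.7676 days.
Remaining = 2370 × (1/2)^(34.7/7.7676) = 2370 × (1/2)^4.4673 ≈ 107.14 μCi.

107 μCi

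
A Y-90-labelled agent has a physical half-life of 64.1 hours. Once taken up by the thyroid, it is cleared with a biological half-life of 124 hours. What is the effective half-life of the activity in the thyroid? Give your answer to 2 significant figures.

42 hours

1/t_eff = 1/t_phys + 1/t_biol = 1/64.1 + 1/124 = 0.023665 per hour.
t_eff = 64.1 × 124 / (64.1 + 124) ≈ 42.256 hours.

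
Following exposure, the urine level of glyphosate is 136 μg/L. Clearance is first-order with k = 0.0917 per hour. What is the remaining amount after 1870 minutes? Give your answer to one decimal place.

7.8 μg/L

t½ = ln 2 / k = 0.69315 / 0.0917 ≈ 7.5589 hours.
Convert the elapsed time: 1870 minutes = 31.1667 hours.
Number of half-lives: n = 31.1667/7.5589 ≈ 4.1232.
Remaining = 136 × (1/2)^4.1232 = 136 × 0.057384 ≈ 7.8043 μg/L.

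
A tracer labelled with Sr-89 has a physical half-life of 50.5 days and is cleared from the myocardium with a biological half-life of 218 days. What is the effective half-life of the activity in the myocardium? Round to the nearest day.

41 days

1/t_eff = 1/t_phys + 1/t_biol = 1/50.5 + 1/218 = 0.024389 per day.
t_eff = 50.5 × 218 / (50.5 + 218) ≈ 41.002 days.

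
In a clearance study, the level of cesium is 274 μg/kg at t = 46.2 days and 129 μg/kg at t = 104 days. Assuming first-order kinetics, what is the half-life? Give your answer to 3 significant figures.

Over Δt = 104 − 46.2 = 57.8 days, the level fell by a factor of 274/129 ≈ 2.124.
n = log₂(2.124) ≈ 1.0868 half-lives, so t½ = 57.8/1.0868 ≈ 53.183 days.

53.2 days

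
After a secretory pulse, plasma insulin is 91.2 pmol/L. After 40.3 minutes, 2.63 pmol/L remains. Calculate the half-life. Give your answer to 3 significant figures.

A/A₀ = 2.63/91.2 ≈ 0.028838.
n = log₂(34.677) ≈ 5.1159 half-lives elapsed in 40.3 minutes.
t½ = 40.3/5.1159 ≈ 7.8774 minutes.

7.88 minutes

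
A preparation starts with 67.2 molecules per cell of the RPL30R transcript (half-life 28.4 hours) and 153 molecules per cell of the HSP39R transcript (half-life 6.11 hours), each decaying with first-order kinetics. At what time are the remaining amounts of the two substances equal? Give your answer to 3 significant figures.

9.24 hours

Set 67.2·(1/2)^(t/28.4) = 153·(1/2)^(t/6.11).
Taking log₂: log₂(67.2/153) = t·(1/28.4 − 1/6.11).
log₂(0.43922) = -1.187; 1/28.4 − 1/6.11 = -0.12845.
t = -1.187 / -0.12845 ≈ 9.2406 hours.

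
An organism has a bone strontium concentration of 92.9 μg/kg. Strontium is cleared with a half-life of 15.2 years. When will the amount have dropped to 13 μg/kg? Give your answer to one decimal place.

Fraction remaining = 13/92.9 ≈ 0.13994.
n = log₂(92.9/13) = ln(7.1462)/ln 2 ≈ 2.8372 half-lives.
t = n × t½ = 2.8372 × 15.2 ≈ 43.125 years.

43.1 years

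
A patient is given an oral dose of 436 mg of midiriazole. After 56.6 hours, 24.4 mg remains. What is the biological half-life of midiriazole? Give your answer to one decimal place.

13.6 hours

A/A₀ = 24.4/436 ≈ 0.055963.
n = log₂(17.869) ≈ 4.1594 half-lives elapsed in 56.6 hours.
t½ = 56.6/4.1594 ≈ 13.608 hours.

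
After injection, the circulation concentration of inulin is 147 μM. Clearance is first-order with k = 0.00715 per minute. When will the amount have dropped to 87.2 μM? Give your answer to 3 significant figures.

t½ = ln 2 / k = 0.69315 / 0.00715 ≈ 96.944 minutes.
Fraction remaining = 87.2/147 ≈ 0.5932.
n = log₂(147/87.2) = ln(1.6858)/ln 2 ≈ 0.75342 half-lives.
t = n × t½ = 0.75342 × 96.944 ≈ 73.039 minutes.

73.0 minutes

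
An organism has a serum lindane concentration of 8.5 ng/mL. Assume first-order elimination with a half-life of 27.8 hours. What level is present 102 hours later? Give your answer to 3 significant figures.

Number of half-lives: n = 102/27.8 ≈ 3.6691.
Remaining = 8.5 × (1/2)^3.6691 = 8.5 × 0.078614 ≈ 0.66822 ng/mL.

0.668 ng/mL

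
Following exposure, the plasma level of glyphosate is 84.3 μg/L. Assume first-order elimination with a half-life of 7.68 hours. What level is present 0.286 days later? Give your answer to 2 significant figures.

Convert the elapsed time: 0.286 days = 6.864 hours.
Number of half-lives: n = 6.864/7.68 ≈ 0.89375.
Remaining = 84.3 × (1/2)^0.89375 = 84.3 × 0.53821 ≈ 45.371 μg/L.

45 μg/L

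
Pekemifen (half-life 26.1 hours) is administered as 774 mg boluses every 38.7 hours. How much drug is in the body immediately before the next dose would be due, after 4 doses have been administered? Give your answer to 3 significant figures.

The 4 doses were given 154.8, 116.1, 77.4, 38.7 hours ago.
Total = 774·(1/2)^(154.8/26.1) + 774·(1/2)^(116.1/26.1) + 774·(1/2)^(77.4/26.1) + 774·(1/2)^(38.7/26.1)
      = 12.686 + 35.455 + 99.09 + 276.94 ≈ 424.17 mg.

424 mg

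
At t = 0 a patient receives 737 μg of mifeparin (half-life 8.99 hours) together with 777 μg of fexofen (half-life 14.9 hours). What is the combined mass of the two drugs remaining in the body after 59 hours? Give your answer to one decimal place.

57.7 μg

mifeparin: 737 × (1/2)^(59/8.99) = 737 × (1/2)^6.5628 ≈ 7.7957 μg.
fexofen: 777 × (1/2)^(59/14.9) = 777 × (1/2)^3.9597 ≈ 49.937 μg.
Total = 7.7957 + 49.937 ≈ 57.733 μg.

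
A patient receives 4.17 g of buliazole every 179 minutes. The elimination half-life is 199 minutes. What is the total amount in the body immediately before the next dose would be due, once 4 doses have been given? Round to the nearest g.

The 4 doses were given 716, 537, 358, 179 minutes ago.
Total = 4.17·(1/2)^(716/199) + 4.17·(1/2)^(537/199) + 4.17·(1/2)^(358/199) + 4.17·(1/2)^(179/199)
      = 0.34438 + 0.6424 + 1.1984 + 2.2354 ≈ 4.4206 g.

4 g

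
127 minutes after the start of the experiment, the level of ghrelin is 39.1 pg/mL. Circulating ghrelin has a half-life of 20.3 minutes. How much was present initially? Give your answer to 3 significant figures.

Number of half-lives elapsed: n = 127/20.3 ≈ 6.2562.
A₀ = A × 2^n = 39.1 × 2^6.2562 = 39.1 × 76.435 ≈ 2988.6 pg/mL.

2990 pg/mL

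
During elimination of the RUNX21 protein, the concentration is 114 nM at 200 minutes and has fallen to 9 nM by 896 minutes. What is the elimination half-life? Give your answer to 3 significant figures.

Over Δt = 896 − 200 = 696 minutes, the level fell by a factor of 114/9 ≈ 12.667.
n = log₂(12.667) ≈ 3.663 half-lives, so t½ = 696/3.663 ≈ 190.01 minutes.

190 minutes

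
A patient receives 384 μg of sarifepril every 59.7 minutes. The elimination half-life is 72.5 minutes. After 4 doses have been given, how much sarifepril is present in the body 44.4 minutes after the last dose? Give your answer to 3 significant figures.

The 4 doses were given 223.5, 163.8, 104.1, 44.4 minutes ago.
Total = 384·(1/2)^(223.5/72.5) + 384·(1/2)^(163.8/72.5) + 384·(1/2)^(104.1/72.5) + 384·(1/2)^(44.4/72.5)
      = 45.324 + 80.207 + 141.94 + 251.17 ≈ 518.64 μg.

519 μg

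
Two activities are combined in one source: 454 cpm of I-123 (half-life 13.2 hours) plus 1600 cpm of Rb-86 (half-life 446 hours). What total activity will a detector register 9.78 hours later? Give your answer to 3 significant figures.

1850 cpm

I-123: 454 × (1/2)^(9.78/13.2) = 454 × (1/2)^0.74091 ≈ 271.66 cpm.
Rb-86: 1600 × (1/2)^(9.78/446) = 1600 × (1/2)^0.021928 ≈ 1575.9 cpm.
Total = 271.66 + 1575.9 ≈ 1847.5 cpm.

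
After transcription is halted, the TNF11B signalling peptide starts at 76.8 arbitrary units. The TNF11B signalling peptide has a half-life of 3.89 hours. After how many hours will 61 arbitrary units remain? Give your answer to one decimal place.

1.3 hours

Fraction remaining = 61/76.8 ≈ 0.79427.
n = log₂(76.8/61) = ln(1.259)/ln 2 ≈ 0.3323 half-lives.
t = n × t½ = 0.3323 × 3.89 ≈ 1.2926 hours.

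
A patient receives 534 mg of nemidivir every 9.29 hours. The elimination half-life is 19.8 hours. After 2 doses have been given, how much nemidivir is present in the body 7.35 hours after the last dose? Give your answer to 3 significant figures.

711 mg

The 2 doses were given 16.64, 7.35 hours ago.
Total = 534·(1/2)^(16.64/19.8) + 534·(1/2)^(7.35/19.8)
      = 298.23 + 412.85 ≈ 711.08 mg.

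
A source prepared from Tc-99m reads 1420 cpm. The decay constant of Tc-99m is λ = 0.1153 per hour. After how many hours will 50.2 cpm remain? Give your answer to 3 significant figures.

29.0 hours

t½ = ln 2 / λ = 0.69315 / 0.1153 ≈ 6.0117 hours.
Fraction remaining = 50.2/1420 ≈ 0.035352.
n = log₂(1420/50.2) = ln(28.287)/ln 2 ≈ 4.8221 half-lives.
t = n × t½ = 4.8221 × 6.0117 ≈ 28.989 hours.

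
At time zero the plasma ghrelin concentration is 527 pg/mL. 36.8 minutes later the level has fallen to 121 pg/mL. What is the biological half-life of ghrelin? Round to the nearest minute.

17 minutes

A/A₀ = 121/527 ≈ 0.2296.
n = log₂(4.3554) ≈ 2.1228 half-lives elapsed in 36.8 minutes.
t½ = 36.8/2.1228 ≈ 17.336 minutes.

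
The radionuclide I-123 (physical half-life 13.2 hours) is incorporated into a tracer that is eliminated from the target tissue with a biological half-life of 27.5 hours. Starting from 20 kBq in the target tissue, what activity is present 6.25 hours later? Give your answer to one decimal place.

12.3 kBq

1/t_eff = 1/t_phys + 1/t_biol = 1/13.2 + 1/27.5 = 0.11212 per hour.
t_eff = 13.2 × 27.5 / (13.2 + 27.5) ≈ 8.9189 hours.
Remaining = 20 × (1/2)^(6.25/8.9189) = 20 × (1/2)^0.70076 ≈ 12.305 kBq.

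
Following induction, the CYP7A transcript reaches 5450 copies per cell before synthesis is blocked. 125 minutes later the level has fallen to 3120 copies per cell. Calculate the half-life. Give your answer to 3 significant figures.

155 minutes

A/A₀ = 3120/5450 ≈ 0.57248.
n = log₂(1.7468) ≈ 0.80471 half-lives elapsed in 125 minutes.
t½ = 125/0.80471 ≈ 155.34 minutes.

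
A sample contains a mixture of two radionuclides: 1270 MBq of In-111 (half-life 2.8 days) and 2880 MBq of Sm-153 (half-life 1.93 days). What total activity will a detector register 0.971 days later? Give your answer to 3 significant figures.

3030 MBq

In-111: 1270 × (1/2)^(0.971/2.8) = 1270 × (1/2)^0.34679 ≈ 998.64 MBq.
Sm-153: 2880 × (1/2)^(0.971/1.93) = 2880 × (1/2)^0.50311 ≈ 2032.1 MBq.
Total = 998.64 + 2032.1 ≈ 3030.7 MBq.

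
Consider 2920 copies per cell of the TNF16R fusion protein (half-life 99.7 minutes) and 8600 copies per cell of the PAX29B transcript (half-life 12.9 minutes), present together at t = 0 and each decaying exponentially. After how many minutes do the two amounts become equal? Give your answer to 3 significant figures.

23.1 minutes

Set 2920·(1/2)^(t/99.7) = 8600·(1/2)^(t/12.9).
Taking log₂: log₂(2920/8600) = t·(1/99.7 − 1/12.9).
log₂(0.33953) = -1.5584; 1/99.7 − 1/12.9 = -0.067489.
t = -1.5584 / -0.067489 ≈ 23.091 minutes.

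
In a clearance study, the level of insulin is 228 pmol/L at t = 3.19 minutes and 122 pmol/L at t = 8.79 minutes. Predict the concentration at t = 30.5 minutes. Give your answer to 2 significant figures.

11 pmol/L

Over Δt = 8.79 − 3.19 = 5.6 minutes, the level fell by a factor of 228/122 ≈ 1.8689.
n = log₂(1.8689) ≈ 0.90215 half-lives, so t½ = 5.6/0.90215 ≈ 6.2074 minutes.
From t = 8.79 to t = 30.5: 122 × (1/2)^((30.5−8.79)/6.2074) ≈ 10.802 pmol/L.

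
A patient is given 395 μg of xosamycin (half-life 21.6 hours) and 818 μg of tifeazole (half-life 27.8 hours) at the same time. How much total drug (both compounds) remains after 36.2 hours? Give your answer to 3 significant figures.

455 μg

xosamycin: 395 × (1/2)^(36.2/21.6) = 395 × (1/2)^1.6759 ≈ 123.62 μg.
tifeazole: 818 × (1/2)^(36.2/27.8) = 818 × (1/2)^1.3022 ≈ 331.71 μg.
Total = 123.62 + 331.71 ≈ 455.34 μg.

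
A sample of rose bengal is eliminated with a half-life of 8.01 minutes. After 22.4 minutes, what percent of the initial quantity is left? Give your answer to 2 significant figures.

n = 22.4/8.01 ≈ 2.7965 half-lives.
Fraction remaining = (1/2)^2.7965 ≈ 0.14394, i.e. 14.394%.

14%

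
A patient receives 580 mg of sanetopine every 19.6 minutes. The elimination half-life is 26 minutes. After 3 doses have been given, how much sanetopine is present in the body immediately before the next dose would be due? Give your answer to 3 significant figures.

669 mg

The 3 doses were given 58.8, 39.2, 19.6 minutes ago.
Total = 580·(1/2)^(58.8/26) + 580·(1/2)^(39.2/26) + 580·(1/2)^(19.6/26)
      = 120.96 + 203.97 + 343.95 ≈ 668.88 mg.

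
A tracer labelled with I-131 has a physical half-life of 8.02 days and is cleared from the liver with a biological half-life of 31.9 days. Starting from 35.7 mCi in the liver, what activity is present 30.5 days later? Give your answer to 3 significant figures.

1.32 mCi

1/t_eff = 1/t_phys + 1/t_biol = 1/8.02 + 1/31.9 = 0.15604 per day.
t_eff = 8.02 × 31.9 / (8.02 + 31.9) ≈ 6.4088 days.
Remaining = 35.7 × (1/2)^(30.5/6.4088) = 35.7 × (1/2)^4.7591 ≈ 1.3184 mCi.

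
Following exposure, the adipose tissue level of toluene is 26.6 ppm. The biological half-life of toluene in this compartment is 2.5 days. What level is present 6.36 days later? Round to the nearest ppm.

5 ppm

Number of half-lives: n = 6.36/2.5 ≈ 2.544.
Remaining = 26.6 × (1/2)^2.544 = 26.6 × 0.17147 ≈ 4.561 ppm.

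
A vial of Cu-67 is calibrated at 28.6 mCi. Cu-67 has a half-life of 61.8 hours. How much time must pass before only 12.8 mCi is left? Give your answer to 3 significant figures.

Fraction remaining = 12.8/28.6 ≈ 0.44755.
n = log₂(28.6/12.8) = ln(2.2344)/ln 2 ≈ 1.1599 half-lives.
t = n × t½ = 1.1599 × 61.8 ≈ 71.68 hours.

71.7 hours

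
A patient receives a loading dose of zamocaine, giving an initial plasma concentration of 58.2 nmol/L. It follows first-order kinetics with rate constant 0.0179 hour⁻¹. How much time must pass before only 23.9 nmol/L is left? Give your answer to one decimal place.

49.7 hours

t½ = ln 2 / λ = 0.69315 / 0.0179 ≈ 38.723 hours.
Fraction remaining = 23.9/58.2 ≈ 0.41065.
n = log₂(58.2/23.9) = ln(2.4351)/ln 2 ≈ 1.284 half-lives.
t = n × t½ = 1.284 × 38.723 ≈ 49.721 hours.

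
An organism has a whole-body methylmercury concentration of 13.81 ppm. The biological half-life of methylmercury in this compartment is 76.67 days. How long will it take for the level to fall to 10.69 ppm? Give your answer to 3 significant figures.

28.3 days

Fraction remaining = 10.69/13.81 ≈ 0.77408.
n = log₂(13.81/10.69) = ln(1.2919)/ln 2 ≈ 0.36945 half-lives.
t = n × t½ = 0.36945 × 76.67 ≈ 28.326 days.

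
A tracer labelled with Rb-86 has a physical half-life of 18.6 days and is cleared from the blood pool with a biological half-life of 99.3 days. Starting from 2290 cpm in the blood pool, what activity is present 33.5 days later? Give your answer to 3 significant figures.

520 cpm

1/t_eff = 1/t_phys + 1/t_biol = 1/18.6 + 1/99.3 = 0.063834 per day.
t_eff = 18.6 × 99.3 / (18.6 + 99.3) ≈ 15.666 days.
Remaining = 2290 × (1/2)^(33.5/15.666) = 2290 × (1/2)^2.1384 ≈ 520.12 cpm.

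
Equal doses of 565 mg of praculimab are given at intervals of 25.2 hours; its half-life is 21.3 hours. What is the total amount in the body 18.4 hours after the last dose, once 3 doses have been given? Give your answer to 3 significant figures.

The 3 doses were given 68.8, 43.6, 18.4 hours ago.
Total = 565·(1/2)^(68.8/21.3) + 565·(1/2)^(43.6/21.3) + 565·(1/2)^(18.4/21.3)
      = 60.215 + 136.73 + 310.46 ≈ 507.4 mg.

507 mg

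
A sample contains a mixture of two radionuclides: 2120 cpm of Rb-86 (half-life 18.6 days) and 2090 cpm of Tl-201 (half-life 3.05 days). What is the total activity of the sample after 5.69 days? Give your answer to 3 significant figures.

Rb-86: 2120 × (1/2)^(5.69/18.6) = 2120 × (1/2)^0.30591 ≈ 1714.9 cpm.
Tl-201: 2090 × (1/2)^(5.69/3.05) = 2090 × (1/2)^1.8656 ≈ 573.53 cpm.
Total = 1714.9 + 573.53 ≈ 2288.5 cpm.

2290 cpm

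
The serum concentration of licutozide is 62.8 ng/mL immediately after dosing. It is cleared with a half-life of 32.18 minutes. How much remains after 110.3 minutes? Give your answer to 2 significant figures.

5.8 ng/mL

Number of half-lives: n = 110.3/32.18 ≈ 3.4276.
Remaining = 62.8 × (1/2)^3.4276 = 62.8 × 0.092938 ≈ 5.8365 ng/mL.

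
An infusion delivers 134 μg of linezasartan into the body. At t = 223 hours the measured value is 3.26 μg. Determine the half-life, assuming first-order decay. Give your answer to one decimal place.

A/A₀ = 3.26/134 ≈ 0.024328.
n = log₂(41.104) ≈ 5.3612 half-lives elapsed in 223 hours.
t½ = 223/5.3612 ≈ 41.595 hours.

41.6 hours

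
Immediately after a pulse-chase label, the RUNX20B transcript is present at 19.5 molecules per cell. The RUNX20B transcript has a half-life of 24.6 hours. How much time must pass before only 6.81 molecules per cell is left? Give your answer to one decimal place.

Fraction remaining = 6.81/19.5 ≈ 0.34923.
n = log₂(19.5/6.81) = ln(2.8634)/ln 2 ≈ 1.5177 half-lives.
t = n × t½ = 1.5177 × 24.6 ≈ 37.337 hours.

37.3 hours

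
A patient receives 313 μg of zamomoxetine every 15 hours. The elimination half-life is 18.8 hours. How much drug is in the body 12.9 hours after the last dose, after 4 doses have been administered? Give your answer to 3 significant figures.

408 μg

The 4 doses were given 57.9, 42.9, 27.9, 12.9 hours ago.
Total = 313·(1/2)^(57.9/18.8) + 313·(1/2)^(42.9/18.8) + 313·(1/2)^(27.9/18.8) + 313·(1/2)^(12.9/18.8)
      = 37.02 + 64.361 + 111.89 + 194.53 ≈ 407.8 μg.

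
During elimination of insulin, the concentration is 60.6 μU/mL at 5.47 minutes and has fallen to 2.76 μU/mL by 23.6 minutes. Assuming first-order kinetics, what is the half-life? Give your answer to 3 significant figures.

4.07 minutes

Over Δt = 23.6 − 5.47 = 18.13 minutes, the level fell by a factor of 60.6/2.76 ≈ 21.957.
n = log₂(21.957) ≈ 4.4566 half-lives, so t½ = 18.13/4.4566 ≈ 4.0681 minutes.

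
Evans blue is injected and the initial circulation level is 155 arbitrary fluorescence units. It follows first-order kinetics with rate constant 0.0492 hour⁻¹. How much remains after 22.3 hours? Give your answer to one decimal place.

51.7 arbitrary fluorescence units

t½ = ln 2 / λ = 0.69315 / 0.0492 ≈ 14.088 hours.
Number of half-lives: n = 22.3/14.088 ≈ 1.5829.
Remaining = 155 × (1/2)^1.5829 = 155 × 0.33382 ≈ 51.742 arbitrary fluorescence units.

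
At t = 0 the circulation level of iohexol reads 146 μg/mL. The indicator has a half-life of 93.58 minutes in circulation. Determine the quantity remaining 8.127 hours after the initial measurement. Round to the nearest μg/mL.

4 μg/mL

Convert the elapsed time: 8.127 hours = 487.62 minutes.
Number of half-lives: n = 487.62/93.58 ≈ 5.2107.
Remaining = 146 × (1/2)^5.2107 = 146 × 0.027003 ≈ 3.9425 μg/mL.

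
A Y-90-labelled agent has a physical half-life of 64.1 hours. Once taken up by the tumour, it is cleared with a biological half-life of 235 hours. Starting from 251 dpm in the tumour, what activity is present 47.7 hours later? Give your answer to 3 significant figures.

130 dpm

1/t_eff = 1/t_phys + 1/t_biol = 1/64.1 + 1/235 = 0.019856 per hour.
t_eff = 64.1 × 235 / (64.1 + 235) ≈ 50.363 hours.
Remaining = 251 × (1/2)^(47.7/50.363) = 251 × (1/2)^0.94713 ≈ 130.18 dpm.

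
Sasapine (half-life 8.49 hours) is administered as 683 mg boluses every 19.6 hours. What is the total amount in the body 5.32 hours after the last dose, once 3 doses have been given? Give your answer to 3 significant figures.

550 mg

The 3 doses were given 44.52, 24.92, 5.32 hours ago.
Total = 683·(1/2)^(44.52/8.49) + 683·(1/2)^(24.92/8.49) + 683·(1/2)^(5.32/8.49)
      = 18.025 + 89.296 + 442.37 ≈ 549.69 mg.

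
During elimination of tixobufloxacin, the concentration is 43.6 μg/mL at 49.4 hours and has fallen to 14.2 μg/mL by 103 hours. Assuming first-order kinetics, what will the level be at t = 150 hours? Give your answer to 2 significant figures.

5.3 μg/mL

Over Δt = 103 − 49.4 = 53.6 hours, the level fell by a factor of 43.6/14.2 ≈ 3.0704.
n = log₂(3.0704) ≈ 1.6184 half-lives, so t½ = 53.6/1.6184 ≈ 33.118 hours.
From t = 103 to t = 150: 14.2 × (1/2)^((150−103)/33.118) ≈ 5.3098 μg/mL.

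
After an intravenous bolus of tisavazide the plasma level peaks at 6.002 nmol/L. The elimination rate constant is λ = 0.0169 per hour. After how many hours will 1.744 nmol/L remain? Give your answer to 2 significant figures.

73 hours

t½ = ln 2 / λ = 0.69315 / 0.0169 ≈ 41.015 hours.
Fraction remaining = 1.744/6.002 ≈ 0.29057.
n = log₂(6.002/1.744) = ln(3.4415)/ln 2 ≈ 1.783 half-lives.
t = n × t½ = 1.783 × 41.015 ≈ 73.131 hours.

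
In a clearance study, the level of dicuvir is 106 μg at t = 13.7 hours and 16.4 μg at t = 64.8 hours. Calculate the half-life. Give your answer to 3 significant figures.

19.0 hours

Over Δt = 64.8 − 13.7 = 51.1 hours, the level fell by a factor of 106/16.4 ≈ 6.4634.
n = log₂(6.4634) ≈ 2.6923 half-lives, so t½ = 51.1/2.6923 ≈ 18.98 hours.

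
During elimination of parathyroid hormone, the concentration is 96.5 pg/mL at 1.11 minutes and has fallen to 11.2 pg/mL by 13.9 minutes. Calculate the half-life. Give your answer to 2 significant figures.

4.1 minutes

Over Δt = 13.9 − 1.11 = 12.79 minutes, the level fell by a factor of 96.5/11.2 ≈ 8.6161.
n = log₂(8.6161) ≈ 3.107 half-lives, so t½ = 12.79/3.107 ≈ 4.1165 minutes.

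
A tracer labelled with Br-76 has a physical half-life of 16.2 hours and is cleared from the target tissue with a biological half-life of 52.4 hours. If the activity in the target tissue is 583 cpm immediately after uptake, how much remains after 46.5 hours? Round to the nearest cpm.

1/t_eff = 1/t_phys + 1/t_biol = 1/16.2 + 1/52.4 = 0.080812 per hour.
t_eff = 16.2 × 52.4 / (16.2 + 52.4) ≈ 12.374 hours.
Remaining = 583 × (1/2)^(46.5/12.374) = 583 × (1/2)^3.7578 ≈ 43.099 cpm.

43 cpm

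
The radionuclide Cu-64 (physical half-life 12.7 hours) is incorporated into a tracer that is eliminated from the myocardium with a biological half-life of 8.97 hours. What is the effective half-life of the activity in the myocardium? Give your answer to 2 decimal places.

1/t_eff = 1/t_phys + 1/t_biol = 1/12.7 + 1/8.97 = 0.19022 per hour.
t_eff = 12.7 × 8.97 / (12.7 + 8.97) ≈ 5.257 hours.

5.26 hours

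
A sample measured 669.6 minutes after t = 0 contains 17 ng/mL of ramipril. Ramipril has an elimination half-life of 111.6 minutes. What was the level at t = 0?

Number of half-lives elapsed: n = 669.6/111.6 ≈ 6.
A₀ = A × 2^n = 17 × 2^6 = 17 × 64 ≈ 1088 ng/mL.

1088 ng/mL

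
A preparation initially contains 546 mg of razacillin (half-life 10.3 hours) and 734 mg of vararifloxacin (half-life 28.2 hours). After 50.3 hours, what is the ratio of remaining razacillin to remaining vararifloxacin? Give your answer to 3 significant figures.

razacillin: 546 × (1/2)^(50.3/10.3) = 546 × (1/2)^4.8835 ≈ 18.498 mg.
vararifloxacin: 734 × (1/2)^(50.3/28.2) = 734 × (1/2)^1.7837 ≈ 213.18 mg.
Ratio ≈ 18.498 / 213.18 ≈ 0.086768.

0.0868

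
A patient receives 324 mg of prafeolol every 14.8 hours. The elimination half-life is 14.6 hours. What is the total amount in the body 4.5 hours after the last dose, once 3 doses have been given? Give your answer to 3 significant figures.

The 3 doses were given 34.1, 19.3, 4.5 hours ago.
Total = 324·(1/2)^(34.1/14.6) + 324·(1/2)^(19.3/14.6) + 324·(1/2)^(4.5/14.6)
      = 64.188 + 129.6 + 261.67 ≈ 455.46 mg.

455 mg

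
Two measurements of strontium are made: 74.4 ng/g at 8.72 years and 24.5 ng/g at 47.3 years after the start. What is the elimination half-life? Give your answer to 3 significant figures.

Over Δt = 47.3 − 8.72 = 38.58 years, the level fell by a factor of 74.4/24.5 ≈ 3.0367.
n = log₂(3.0367) ≈ 1.6025 half-lives, so t½ = 38.58/1.6025 ≈ 24.075 years.

24.1 years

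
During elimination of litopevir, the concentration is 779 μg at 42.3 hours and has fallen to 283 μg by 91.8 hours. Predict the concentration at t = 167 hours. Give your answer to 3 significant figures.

60.8 μg

Over Δt = 91.8 − 42.3 = 49.5 hours, the level fell by a factor of 779/283 ≈ 2.7527.
n = log₂(2.7527) ≈ 1.4608 half-lives, so t½ = 49.5/1.4608 ≈ 33.885 hours.
From t = 91.8 to t = 167: 283 × (1/2)^((167−91.8)/33.885) ≈ 60.774 μg.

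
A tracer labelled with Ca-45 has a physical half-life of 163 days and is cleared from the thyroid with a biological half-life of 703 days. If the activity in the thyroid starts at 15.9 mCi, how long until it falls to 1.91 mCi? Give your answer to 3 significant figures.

405 days

1/t_eff = 1/t_phys + 1/t_biol = 1/163 + 1/703 = 0.0075574 per day.
t_eff = 163 × 703 / (163 + 703) ≈ 132.32 days.
n = log₂(15.9/1.91) ≈ 3.0574; t = 3.0574 × 132.32 ≈ 404.55 days.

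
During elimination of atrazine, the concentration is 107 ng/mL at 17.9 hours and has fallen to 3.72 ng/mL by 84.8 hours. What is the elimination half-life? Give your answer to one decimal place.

Over Δt = 84.8 − 17.9 = 66.9 hours, the level fell by a factor of 107/3.72 ≈ 28.763.
n = log₂(28.763) ≈ 4.8462 half-lives, so t½ = 66.9/4.8462 ≈ 13.805 hours.

13.8 hours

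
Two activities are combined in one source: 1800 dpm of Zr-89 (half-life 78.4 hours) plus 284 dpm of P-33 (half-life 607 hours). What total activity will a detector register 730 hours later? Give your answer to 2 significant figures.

130 dpm

Zr-89: 1800 × (1/2)^(730/78.4) = 1800 × (1/2)^9.3112 ≈ 2.8334 dpm.
P-33: 284 × (1/2)^(730/607) = 284 × (1/2)^1.2026 ≈ 123.39 dpm.
Total = 2.8334 + 123.39 ≈ 126.23 dpm.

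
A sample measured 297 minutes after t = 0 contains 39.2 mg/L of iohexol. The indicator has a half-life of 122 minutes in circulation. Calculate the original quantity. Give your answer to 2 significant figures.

210 mg/L

Number of half-lives elapsed: n = 297/122 ≈ 2.4344.
A₀ = A × 2^n = 39.2 × 2^2.4344 = 39.2 × 5.4055 ≈ 211.9 mg/L.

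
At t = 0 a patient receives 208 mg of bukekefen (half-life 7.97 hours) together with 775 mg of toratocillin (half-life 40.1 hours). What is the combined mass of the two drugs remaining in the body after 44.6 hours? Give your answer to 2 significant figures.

bukekefen: 208 × (1/2)^(44.6/7.97) = 208 × (1/2)^5.596 ≈ 4.3004 mg.
toratocillin: 775 × (1/2)^(44.6/40.1) = 775 × (1/2)^1.1122 ≈ 358.5 mg.
Total = 4.3004 + 358.5 ≈ 362.8 mg.

360 mg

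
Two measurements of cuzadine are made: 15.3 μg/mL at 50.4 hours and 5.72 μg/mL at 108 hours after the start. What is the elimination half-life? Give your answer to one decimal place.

Over Δt = 108 − 50.4 = 57.6 hours, the level fell by a factor of 15.3/5.72 ≈ 2.6748.
n = log₂(2.6748) ≈ 1.4194 half-lives, so t½ = 57.6/1.4194 ≈ 40.579 hours.

40.6 hours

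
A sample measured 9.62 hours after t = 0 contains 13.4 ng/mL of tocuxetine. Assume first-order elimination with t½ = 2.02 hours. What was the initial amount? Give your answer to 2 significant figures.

360 ng/mL

Number of half-lives elapsed: n = 9.62/2.02 ≈ 4.7624.
A₀ = A × 2^n = 13.4 × 2^4.7624 = 13.4 × 27.141 ≈ 363.68 ng/mL.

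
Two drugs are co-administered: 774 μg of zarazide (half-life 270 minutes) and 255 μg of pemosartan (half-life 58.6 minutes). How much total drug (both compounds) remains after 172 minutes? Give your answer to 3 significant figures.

531 μg

zarazide: 774 × (1/2)^(172/270) = 774 × (1/2)^0.63704 ≈ 497.71 μg.
pemosartan: 255 × (1/2)^(172/58.6) = 255 × (1/2)^2.9352 ≈ 33.34 μg.
Total = 497.71 + 33.34 ≈ 531.05 μg.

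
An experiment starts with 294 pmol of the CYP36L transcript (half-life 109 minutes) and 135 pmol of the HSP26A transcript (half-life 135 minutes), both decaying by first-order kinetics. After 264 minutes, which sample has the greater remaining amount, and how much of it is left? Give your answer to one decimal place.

CYP36L transcript: 294 × (1/2)^2.422 ≈ 54.859 pmol.
HSP26A transcript: 135 × (1/2)^1.9556 ≈ 34.806 pmol.
CYP36L transcript has more remaining, at ≈ 54.859 pmol.

CYP36L transcript, 54.9 pmol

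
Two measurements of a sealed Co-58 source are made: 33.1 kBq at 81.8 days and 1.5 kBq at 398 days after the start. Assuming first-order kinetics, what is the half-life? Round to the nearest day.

Over Δt = 398 − 81.8 = 316.2 days, the level fell by a factor of 33.1/1.5 ≈ 22.067.
n = log₂(22.067) ≈ 4.4638 half-lives, so t½ = 316.2/4.4638 ≈ 70.837 days.

71 days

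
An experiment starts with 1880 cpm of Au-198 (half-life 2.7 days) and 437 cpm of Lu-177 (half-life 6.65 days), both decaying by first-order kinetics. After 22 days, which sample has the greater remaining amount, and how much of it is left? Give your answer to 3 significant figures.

Au-198: 1880 × (1/2)^8.1481 ≈ 6.6271 cpm.
Lu-177: 437 × (1/2)^3.3083 ≈ 44.116 cpm.
Lu-177 has more remaining, at ≈ 44.116 cpm.

Lu-177, 44.1 cpm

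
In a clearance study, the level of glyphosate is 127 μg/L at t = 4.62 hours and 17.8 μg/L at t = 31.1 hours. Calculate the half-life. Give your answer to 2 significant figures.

Over Δt = 31.1 − 4.62 = 26.48 hours, the level fell by a factor of 127/17.8 ≈ 7.1348.
n = log₂(7.1348) ≈ 2.8349 half-lives, so t½ = 26.48/2.8349 ≈ 9.3408 hours.

9.3 hours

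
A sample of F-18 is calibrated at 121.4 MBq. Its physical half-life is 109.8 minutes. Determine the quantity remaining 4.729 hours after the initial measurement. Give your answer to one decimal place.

20.2 MBq

Convert the elapsed time: 4.729 hours = 283.74 minutes.
Number of half-lives: n = 283.74/109.8 ≈ 2.5842.
Remaining = 121.4 × (1/2)^2.5842 = 121.4 × 0.16676 ≈ 20.245 MBq.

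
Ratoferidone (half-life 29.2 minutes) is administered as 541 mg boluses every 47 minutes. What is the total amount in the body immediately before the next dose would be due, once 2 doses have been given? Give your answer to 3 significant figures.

235 mg

The 2 doses were given 94, 47 minutes ago.
Total = 541·(1/2)^(94/29.2) + 541·(1/2)^(47/29.2)
      = 58.094 + 177.28 ≈ 235.37 mg.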